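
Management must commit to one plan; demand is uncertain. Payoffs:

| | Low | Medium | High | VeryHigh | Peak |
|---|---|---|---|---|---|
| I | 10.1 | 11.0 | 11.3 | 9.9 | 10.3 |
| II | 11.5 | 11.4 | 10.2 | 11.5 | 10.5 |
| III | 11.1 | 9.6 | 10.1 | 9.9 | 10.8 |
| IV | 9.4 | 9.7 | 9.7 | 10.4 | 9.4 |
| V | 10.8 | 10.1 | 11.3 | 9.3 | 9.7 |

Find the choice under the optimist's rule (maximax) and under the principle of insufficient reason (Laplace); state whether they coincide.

Row maxima: I=11.3, II=11.5, III=11.1, IV=10.4, V=11.3
Best best-case = 11.5 → II.
Row averages: I=10.52, II=11.02, III=10.3, IV=9.72, V=10.24
Highest average = 11.02 → II.

maximax → II; laplace → II (agree)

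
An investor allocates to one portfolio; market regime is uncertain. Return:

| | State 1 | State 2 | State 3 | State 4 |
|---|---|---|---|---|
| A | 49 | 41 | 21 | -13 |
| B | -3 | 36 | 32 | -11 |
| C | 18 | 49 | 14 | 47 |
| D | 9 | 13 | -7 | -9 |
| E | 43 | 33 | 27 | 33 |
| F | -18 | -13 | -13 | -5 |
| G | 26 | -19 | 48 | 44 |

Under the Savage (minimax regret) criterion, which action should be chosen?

E

Column bests: State 1=49, State 2=49, State 3=48, State 4=47.
A regrets: 0, 8, 27, 60 → max 60
B regrets: 52, 13, 16, 58 → max 58
C regrets: 31, 0, 34, 0 → max 34
D regrets: 40, 36, 55, 56 → max 56
E regrets: 6, 16, 21, 14 → max 21
F regrets: 67, 62, 61, 52 → max 67
G regrets: 23, 68, 0, 3 → max 68
Smallest max regret = 21 → E.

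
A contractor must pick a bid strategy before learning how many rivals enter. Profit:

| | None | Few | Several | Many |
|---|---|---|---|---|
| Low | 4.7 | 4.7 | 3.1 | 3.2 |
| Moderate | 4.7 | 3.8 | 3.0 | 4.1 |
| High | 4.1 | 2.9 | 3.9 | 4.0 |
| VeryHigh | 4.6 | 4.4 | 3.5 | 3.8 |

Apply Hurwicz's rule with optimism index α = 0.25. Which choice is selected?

Low: 0.25·4.7 + 0.75·3.1 = 3.5
Moderate: 0.25·4.7 + 0.75·3.0 = 3.425
High: 0.25·4.1 + 0.75·2.9 = 3.2
VeryHigh: 0.25·4.6 + 0.75·3.5 = 3.775
Highest Hurwicz score = 3.775 → VeryHigh.

VeryHigh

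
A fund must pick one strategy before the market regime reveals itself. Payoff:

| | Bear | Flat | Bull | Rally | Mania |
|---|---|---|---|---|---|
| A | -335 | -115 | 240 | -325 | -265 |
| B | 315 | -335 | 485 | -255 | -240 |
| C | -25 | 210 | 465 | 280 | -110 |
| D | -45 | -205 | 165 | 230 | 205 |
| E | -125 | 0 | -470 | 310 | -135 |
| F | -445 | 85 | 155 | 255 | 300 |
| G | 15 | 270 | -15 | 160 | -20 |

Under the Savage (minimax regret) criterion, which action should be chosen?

Column bests: Bear=315, Flat=270, Bull=485, Rally=310, Mania=300.
A regrets: 650, 385, 245, 635, 565 → max 650
B regrets: 0, 605, 0, 565, 540 → max 605
C regrets: 340, 60, 20, 30, 410 → max 410
D regrets: 360, 475, 320, 80, 95 → max 475
E regrets: 440, 270, 955, 0, 435 → max 955
F regrets: 760, 185, 330, 55, 0 → max 760
G regrets: 300, 0, 500, 150, 320 → max 500
Smallest max regret = 410 → C.

C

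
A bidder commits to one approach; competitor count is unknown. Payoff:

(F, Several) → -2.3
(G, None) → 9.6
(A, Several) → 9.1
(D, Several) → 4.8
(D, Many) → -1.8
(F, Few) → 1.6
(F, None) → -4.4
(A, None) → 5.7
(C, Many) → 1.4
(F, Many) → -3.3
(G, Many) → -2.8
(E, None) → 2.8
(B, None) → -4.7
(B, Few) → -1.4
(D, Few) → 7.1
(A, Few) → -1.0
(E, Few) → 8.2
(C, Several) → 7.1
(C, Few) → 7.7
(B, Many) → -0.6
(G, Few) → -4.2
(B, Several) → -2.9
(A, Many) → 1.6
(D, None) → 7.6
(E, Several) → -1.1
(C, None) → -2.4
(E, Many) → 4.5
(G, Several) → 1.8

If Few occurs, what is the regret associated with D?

1.1

Best payoff under Few is 8.2.
Regret = 8.2 − 7.1 = 1.1.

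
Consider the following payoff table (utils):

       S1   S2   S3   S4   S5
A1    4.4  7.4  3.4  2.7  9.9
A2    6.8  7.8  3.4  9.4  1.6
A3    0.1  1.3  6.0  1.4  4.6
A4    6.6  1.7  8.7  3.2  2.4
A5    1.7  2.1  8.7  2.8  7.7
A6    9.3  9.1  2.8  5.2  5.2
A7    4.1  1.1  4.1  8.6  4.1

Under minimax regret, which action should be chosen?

A6

Column bests: S1=9.3, S2=9.1, S3=8.7, S4=9.4, S5=9.9.
A1 regrets: 4.9, 1.7, 5.3, 6.7, 0.0 → max 6.7
A2 regrets: 2.5, 1.3, 5.3, 0.0, 8.3 → max 8.3
A3 regrets: 9.2, 7.8, 2.7, 8.0, 5.3 → max 9.2
A4 regrets: 2.7, 7.4, 0.0, 6.2, 7.5 → max 7.5
A5 regrets: 7.6, 7.0, 0.0, 6.6, 2.2 → max 7.6
A6 regrets: 0.0, 0.0, 5.9, 4.2, 4.7 → max 5.9
A7 regrets: 5.2, 8.0, 4.6, 0.8, 5.8 → max 8.0
Smallest max regret = 5.9 → A6.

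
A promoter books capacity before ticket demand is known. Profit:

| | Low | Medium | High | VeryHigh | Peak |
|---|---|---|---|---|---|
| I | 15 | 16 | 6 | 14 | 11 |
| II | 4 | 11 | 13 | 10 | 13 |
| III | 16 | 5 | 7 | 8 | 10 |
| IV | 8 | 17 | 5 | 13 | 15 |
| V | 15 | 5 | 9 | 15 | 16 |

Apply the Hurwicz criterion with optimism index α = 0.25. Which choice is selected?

I: 0.25·16 + 0.75·6 = 8.5
II: 0.25·13 + 0.75·4 = 6.25
III: 0.25·16 + 0.75·5 = 7.75
IV: 0.25·17 + 0.75·5 = 8
V: 0.25·16 + 0.75·5 = 7.75
Highest Hurwicz score = 8.5 → I.

I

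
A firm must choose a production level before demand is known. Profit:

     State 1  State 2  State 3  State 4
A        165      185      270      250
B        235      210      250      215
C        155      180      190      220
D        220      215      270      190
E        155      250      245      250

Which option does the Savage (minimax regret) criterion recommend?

Column bests: State 1=235, State 2=250, State 3=270, State 4=250.
A regrets: 70, 65, 0, 0 → max 70
B regrets: 0, 40, 20, 35 → max 40
C regrets: 80, 70, 80, 30 → max 80
D regrets: 15, 35, 0, 60 → max 60
E regrets: 80, 0, 25, 0 → max 80
Smallest max regret = 40 → B.

B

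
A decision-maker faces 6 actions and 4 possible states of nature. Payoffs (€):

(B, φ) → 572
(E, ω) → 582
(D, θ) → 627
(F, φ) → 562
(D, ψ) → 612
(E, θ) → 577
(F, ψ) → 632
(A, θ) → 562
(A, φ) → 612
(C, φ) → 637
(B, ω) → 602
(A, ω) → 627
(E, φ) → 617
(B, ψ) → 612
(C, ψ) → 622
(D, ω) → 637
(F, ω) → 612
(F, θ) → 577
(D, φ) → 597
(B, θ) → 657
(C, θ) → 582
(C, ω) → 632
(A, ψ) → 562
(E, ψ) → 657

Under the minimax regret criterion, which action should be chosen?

Column bests: θ=657, φ=637, ψ=657, ω=637.
A regrets: 95, 25, 95, 10 → max 95
B regrets: 0, 65, 45, 35 → max 65
C regrets: 75, 0, 35, 5 → max 75
D regrets: 30, 40, 45, 0 → max 45
E regrets: 80, 20, 0, 55 → max 80
F regrets: 80, 75, 25, 25 → max 80
Smallest max regret = 45 → D.

D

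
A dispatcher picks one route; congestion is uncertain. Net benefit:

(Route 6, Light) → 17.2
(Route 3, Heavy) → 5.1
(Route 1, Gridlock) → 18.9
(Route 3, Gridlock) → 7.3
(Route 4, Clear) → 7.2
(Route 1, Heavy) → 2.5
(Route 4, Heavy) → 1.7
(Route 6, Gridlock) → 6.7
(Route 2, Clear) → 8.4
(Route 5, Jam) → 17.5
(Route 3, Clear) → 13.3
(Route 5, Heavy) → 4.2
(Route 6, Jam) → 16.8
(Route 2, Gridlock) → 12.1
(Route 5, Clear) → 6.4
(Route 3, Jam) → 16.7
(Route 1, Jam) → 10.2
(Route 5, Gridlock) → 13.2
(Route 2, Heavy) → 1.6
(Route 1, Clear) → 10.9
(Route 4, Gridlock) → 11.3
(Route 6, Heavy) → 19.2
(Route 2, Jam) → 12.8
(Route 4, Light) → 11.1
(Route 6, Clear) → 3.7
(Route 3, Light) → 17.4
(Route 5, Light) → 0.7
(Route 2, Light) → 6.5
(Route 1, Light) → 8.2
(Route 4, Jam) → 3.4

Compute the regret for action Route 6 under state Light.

Best payoff under Light is 17.4.
Regret = 17.4 − 17.2 = 0.2.

0.2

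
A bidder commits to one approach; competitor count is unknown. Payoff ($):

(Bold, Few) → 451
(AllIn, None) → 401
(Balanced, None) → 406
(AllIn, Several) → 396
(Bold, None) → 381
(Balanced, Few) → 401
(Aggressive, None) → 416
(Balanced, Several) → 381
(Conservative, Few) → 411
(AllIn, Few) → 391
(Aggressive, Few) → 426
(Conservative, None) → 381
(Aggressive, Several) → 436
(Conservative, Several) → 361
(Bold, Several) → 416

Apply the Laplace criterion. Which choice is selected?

Row averages: Conservative=1153/3, Balanced=396, Aggressive=426, Bold=416, AllIn=396
Highest average = 426 → Aggressive.

Aggressive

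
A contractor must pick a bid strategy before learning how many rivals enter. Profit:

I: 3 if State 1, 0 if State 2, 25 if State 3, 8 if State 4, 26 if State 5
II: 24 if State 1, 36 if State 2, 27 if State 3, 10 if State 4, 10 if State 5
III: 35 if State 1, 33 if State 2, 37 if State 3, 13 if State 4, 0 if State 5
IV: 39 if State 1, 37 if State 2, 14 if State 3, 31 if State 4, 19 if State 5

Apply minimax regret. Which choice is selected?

Column bests: State 1=39, State 2=37, State 3=37, State 4=31, State 5=26.
I regrets: 36, 37, 12, 23, 0 → max 37
II regrets: 15, 1, 10, 21, 16 → max 21
III regrets: 4, 4, 0, 18, 26 → max 26
IV regrets: 0, 0, 23, 0, 7 → max 23
Smallest max regret = 21 → II.

II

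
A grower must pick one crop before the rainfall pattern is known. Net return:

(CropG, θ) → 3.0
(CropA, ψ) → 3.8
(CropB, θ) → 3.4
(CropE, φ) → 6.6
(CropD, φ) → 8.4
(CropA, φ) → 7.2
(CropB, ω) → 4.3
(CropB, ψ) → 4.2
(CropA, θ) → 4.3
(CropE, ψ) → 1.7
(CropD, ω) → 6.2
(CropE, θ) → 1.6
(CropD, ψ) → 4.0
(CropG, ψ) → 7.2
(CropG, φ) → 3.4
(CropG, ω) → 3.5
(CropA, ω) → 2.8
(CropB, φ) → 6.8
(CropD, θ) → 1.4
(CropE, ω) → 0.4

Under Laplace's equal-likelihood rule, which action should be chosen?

CropD

Row averages: CropE=2.575, CropA=4.525, CropD=5, CropG=4.275, CropB=4.675
Highest average = 5 → CropD.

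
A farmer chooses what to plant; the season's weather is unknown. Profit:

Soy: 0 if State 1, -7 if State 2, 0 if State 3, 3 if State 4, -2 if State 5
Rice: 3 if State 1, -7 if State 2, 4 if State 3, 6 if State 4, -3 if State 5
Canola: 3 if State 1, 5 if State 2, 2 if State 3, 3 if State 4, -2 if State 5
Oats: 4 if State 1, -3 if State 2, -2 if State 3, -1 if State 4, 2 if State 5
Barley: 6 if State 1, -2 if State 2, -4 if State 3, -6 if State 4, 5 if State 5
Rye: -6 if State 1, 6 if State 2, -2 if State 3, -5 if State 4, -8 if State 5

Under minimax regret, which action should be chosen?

Column bests: State 1=6, State 2=6, State 3=4, State 4=6, State 5=5.
Soy regrets: 6, 13, 4, 3, 7 → max 13
Rice regrets: 3, 13, 0, 0, 8 → max 13
Canola regrets: 3, 1, 2, 3, 7 → max 7
Oats regrets: 2, 9, 6, 7, 3 → max 9
Barley regrets: 0, 8, 8, 12, 0 → max 12
Rye regrets: 12, 0, 6, 11, 13 → max 13
Smallest max regret = 7 → Canola.

Canola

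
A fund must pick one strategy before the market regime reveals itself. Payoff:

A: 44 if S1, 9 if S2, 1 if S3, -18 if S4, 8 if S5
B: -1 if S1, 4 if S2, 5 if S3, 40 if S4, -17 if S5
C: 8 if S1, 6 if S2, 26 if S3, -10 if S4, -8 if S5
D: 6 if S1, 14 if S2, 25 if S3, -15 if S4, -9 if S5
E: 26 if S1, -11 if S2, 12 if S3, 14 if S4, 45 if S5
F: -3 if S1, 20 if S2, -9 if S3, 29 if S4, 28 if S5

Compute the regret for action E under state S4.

26

Best payoff under S4 is 40.
Regret = 40 − 14 = 26.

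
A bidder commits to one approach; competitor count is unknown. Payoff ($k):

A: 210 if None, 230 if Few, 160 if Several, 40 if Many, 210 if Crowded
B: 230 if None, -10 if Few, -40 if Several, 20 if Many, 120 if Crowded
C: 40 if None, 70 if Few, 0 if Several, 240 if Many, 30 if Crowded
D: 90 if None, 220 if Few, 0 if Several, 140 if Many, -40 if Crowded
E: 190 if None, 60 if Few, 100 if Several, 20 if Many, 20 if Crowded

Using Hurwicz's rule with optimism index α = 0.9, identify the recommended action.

C

A: 0.9·230 + 0.1·40 = 211
B: 0.9·230 + 0.1·(-40) = 203
C: 0.9·240 + 0.1·0 = 216
D: 0.9·220 + 0.1·(-40) = 194
E: 0.9·190 + 0.1·20 = 173
Highest Hurwicz score = 216 → C.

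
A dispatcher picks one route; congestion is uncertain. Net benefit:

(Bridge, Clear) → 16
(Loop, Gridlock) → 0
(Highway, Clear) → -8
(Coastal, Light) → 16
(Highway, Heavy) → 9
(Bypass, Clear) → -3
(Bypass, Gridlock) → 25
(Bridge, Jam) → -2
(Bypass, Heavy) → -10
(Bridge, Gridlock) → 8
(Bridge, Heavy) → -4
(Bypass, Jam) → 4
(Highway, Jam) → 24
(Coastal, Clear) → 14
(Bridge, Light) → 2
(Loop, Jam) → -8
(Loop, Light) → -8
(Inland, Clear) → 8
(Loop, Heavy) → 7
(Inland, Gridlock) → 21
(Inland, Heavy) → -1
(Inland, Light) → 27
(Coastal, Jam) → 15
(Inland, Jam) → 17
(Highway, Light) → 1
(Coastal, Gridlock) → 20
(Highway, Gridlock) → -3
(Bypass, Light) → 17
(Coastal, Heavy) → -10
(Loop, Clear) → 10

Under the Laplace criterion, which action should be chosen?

Inland

Row averages: Coastal=11, Inland=14.4, Bridge=4, Highway=4.6, Loop=0.2, Bypass=6.6
Highest average = 14.4 → Inland.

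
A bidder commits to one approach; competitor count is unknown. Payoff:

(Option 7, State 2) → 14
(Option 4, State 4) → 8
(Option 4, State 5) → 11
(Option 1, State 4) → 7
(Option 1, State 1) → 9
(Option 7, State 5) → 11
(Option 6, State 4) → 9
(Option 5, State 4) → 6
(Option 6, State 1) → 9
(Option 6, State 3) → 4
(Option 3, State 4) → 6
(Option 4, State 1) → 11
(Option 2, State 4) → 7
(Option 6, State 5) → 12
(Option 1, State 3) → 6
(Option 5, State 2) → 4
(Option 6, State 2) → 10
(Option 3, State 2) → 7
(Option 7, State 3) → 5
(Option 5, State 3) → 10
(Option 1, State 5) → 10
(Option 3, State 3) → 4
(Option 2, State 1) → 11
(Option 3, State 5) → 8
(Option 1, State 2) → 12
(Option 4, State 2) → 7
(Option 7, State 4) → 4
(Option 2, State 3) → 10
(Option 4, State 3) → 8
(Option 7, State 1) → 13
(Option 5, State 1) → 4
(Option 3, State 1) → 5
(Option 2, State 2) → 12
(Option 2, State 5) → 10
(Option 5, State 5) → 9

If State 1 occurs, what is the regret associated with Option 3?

Best payoff under State 1 is 13.
Regret = 13 − 5 = 8.

8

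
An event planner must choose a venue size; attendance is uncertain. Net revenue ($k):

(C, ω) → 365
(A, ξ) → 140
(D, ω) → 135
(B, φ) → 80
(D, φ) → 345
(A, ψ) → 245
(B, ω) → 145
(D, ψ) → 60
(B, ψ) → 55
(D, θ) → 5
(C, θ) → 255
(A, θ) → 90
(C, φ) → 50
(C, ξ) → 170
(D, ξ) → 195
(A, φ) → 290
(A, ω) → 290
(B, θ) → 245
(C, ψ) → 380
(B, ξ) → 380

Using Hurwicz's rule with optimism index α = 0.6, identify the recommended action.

A: 0.6·290 + 0.4·90 = 210
B: 0.6·380 + 0.4·55 = 250
C: 0.6·380 + 0.4·50 = 248
D: 0.6·345 + 0.4·5 = 209
Highest Hurwicz score = 250 → B.

B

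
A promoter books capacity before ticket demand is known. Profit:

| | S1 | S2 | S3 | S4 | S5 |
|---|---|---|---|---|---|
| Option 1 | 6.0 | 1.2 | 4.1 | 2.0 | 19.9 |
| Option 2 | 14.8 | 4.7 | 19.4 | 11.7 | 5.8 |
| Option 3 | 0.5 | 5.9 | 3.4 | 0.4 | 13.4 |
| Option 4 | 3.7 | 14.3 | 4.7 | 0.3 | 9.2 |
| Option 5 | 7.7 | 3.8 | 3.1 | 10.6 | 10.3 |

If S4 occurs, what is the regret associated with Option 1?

Best payoff under S4 is 11.7.
Regret = 11.7 − 2.0 = 9.7.

9.7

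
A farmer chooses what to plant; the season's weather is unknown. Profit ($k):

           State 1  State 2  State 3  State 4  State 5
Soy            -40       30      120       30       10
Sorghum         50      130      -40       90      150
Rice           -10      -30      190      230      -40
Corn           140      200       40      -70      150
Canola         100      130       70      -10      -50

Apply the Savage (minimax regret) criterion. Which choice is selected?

Soy

Column bests: State 1=140, State 2=200, State 3=190, State 4=230, State 5=150.
Soy regrets: 180, 170, 70, 200, 140 → max 200
Sorghum regrets: 90, 70, 230, 140, 0 → max 230
Rice regrets: 150, 230, 0, 0, 190 → max 230
Corn regrets: 0, 0, 150, 300, 0 → max 300
Canola regrets: 40, 70, 120, 240, 200 → max 240
Smallest max regret = 200 → Soy.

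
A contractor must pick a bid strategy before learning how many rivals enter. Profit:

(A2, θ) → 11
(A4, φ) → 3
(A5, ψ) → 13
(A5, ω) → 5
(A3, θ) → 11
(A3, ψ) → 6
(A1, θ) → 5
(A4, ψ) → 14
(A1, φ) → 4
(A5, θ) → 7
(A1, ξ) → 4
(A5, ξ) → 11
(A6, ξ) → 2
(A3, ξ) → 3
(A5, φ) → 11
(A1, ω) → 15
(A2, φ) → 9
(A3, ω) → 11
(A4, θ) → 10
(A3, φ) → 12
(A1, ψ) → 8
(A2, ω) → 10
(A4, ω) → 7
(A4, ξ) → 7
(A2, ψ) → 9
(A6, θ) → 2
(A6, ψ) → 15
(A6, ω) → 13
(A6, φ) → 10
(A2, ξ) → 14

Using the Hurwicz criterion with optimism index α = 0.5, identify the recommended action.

A1: 0.5·15 + 0.5·4 = 9.5
A2: 0.5·14 + 0.5·9 = 11.5
A3: 0.5·12 + 0.5·3 = 7.5
A4: 0.5·14 + 0.5·3 = 8.5
A5: 0.5·13 + 0.5·5 = 9
A6: 0.5·15 + 0.5·2 = 8.5
Highest Hurwicz score = 11.5 → A2.

A2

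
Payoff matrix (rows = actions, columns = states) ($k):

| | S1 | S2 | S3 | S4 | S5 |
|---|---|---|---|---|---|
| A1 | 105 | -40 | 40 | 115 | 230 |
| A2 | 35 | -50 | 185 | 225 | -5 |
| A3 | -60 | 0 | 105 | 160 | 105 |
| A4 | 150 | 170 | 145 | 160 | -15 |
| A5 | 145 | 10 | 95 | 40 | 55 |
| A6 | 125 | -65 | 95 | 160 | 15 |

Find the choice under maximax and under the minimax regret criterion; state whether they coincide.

maximax → A1; minimax regret → A5 (disagree)

Row maxima: A1=230, A2=225, A3=160, A4=170, A5=145, A6=160
Best best-case = 230 → A1.
Column bests: S1=150, S2=170, S3=185, S4=225, S5=230.
A1 regrets: 45, 210, 145, 110, 0 → max 210
A2 regrets: 115, 220, 0, 0, 235 → max 235
A3 regrets: 210, 170, 80, 65, 125 → max 210
A4 regrets: 0, 0, 40, 65, 245 → max 245
A5 regrets: 5, 160, 90, 185, 175 → max 185
A6 regrets: 25, 235, 90, 65, 215 → max 235
Smallest max regret = 185 → A5.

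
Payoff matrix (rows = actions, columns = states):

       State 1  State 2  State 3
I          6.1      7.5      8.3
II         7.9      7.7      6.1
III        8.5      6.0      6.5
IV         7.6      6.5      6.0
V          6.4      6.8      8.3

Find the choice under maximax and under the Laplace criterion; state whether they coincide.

Row maxima: I=8.3, II=7.9, III=8.5, IV=7.6, V=8.3
Best best-case = 8.5 → III.
Row averages: I=7.3, II=217/30, III=7, IV=6.7, V=43/6
Highest average = 7.3 → I.

maximax → III; laplace → I (disagree)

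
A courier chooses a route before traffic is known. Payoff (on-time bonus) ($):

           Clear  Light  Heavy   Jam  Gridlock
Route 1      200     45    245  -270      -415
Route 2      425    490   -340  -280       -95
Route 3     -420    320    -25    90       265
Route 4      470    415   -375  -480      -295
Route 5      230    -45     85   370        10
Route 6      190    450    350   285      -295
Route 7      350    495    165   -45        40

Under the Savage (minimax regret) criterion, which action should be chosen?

Route 7

Column bests: Clear=470, Light=495, Heavy=350, Jam=370, Gridlock=265.
Route 1 regrets: 270, 450, 105, 640, 680 → max 680
Route 2 regrets: 45, 5, 690, 650, 360 → max 690
Route 3 regrets: 890, 175, 375, 280, 0 → max 890
Route 4 regrets: 0, 80, 725, 850, 560 → max 850
Route 5 regrets: 240, 540, 265, 0, 255 → max 540
Route 6 regrets: 280, 45, 0, 85, 560 → max 560
Route 7 regrets: 120, 0, 185, 415, 225 → max 415
Smallest max regret = 415 → Route 7.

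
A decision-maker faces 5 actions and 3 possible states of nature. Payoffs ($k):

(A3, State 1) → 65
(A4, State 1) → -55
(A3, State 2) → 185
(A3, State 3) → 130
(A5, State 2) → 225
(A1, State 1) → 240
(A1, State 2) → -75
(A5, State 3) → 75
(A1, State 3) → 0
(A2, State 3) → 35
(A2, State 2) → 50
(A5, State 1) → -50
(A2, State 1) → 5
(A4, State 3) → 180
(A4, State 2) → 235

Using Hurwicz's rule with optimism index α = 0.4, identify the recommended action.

A1: 0.4·240 + 0.6·(-75) = 51
A2: 0.4·50 + 0.6·5 = 23
A3: 0.4·185 + 0.6·65 = 113
A4: 0.4·235 + 0.6·(-55) = 61
A5: 0.4·225 + 0.6·(-50) = 60
Highest Hurwicz score = 113 → A3.

A3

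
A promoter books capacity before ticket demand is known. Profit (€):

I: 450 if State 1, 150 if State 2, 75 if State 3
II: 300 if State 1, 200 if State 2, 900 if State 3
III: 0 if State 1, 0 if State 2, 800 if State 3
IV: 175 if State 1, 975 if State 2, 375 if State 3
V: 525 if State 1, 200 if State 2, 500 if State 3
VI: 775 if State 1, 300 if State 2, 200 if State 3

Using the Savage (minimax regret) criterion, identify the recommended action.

IV

Column bests: State 1=775, State 2=975, State 3=900.
I regrets: 325, 825, 825 → max 825
II regrets: 475, 775, 0 → max 775
III regrets: 775, 975, 100 → max 975
IV regrets: 600, 0, 525 → max 600
V regrets: 250, 775, 400 → max 775
VI regrets: 0, 675, 700 → max 700
Smallest max regret = 600 → IV.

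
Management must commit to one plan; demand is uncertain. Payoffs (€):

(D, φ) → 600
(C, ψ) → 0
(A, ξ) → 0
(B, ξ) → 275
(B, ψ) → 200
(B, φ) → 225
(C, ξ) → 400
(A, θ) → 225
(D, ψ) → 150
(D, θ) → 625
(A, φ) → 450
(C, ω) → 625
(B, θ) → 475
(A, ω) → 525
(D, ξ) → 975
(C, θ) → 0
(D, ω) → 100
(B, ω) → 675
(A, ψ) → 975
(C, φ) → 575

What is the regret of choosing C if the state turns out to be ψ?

Best payoff under ψ is 975.
Regret = 975 − 0 = 975.

975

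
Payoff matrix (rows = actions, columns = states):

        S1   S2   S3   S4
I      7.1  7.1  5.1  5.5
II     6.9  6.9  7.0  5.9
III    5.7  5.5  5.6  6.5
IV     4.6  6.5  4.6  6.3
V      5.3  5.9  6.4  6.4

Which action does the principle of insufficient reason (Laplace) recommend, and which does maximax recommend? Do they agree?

Row averages: I=6.2, II=6.675, III=5.825, IV=5.5, V=6
Highest average = 6.675 → II.
Row maxima: I=7.1, II=7.0, III=6.5, IV=6.5, V=6.4
Best best-case = 7.1 → I.

laplace → II; maximax → I (disagree)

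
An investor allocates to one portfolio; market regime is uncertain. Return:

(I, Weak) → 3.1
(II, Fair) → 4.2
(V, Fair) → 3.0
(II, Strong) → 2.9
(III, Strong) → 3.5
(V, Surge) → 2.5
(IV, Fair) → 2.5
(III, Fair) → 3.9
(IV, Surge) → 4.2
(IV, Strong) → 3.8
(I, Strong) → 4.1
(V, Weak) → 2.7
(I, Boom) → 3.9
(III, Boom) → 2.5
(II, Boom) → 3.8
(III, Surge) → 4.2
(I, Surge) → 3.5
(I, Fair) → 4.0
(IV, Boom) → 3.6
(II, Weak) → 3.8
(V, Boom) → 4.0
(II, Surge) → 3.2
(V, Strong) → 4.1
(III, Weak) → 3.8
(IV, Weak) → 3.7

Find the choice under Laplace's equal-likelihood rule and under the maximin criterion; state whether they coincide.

Row averages: I=3.72, II=3.58, III=3.58, IV=3.56, V=3.26
Highest average = 3.72 → I.
Row minima: I=3.1, II=2.9, III=2.5, IV=2.5, V=2.5
Best worst-case = 3.1 → I.

laplace → I; maximin → I (agree)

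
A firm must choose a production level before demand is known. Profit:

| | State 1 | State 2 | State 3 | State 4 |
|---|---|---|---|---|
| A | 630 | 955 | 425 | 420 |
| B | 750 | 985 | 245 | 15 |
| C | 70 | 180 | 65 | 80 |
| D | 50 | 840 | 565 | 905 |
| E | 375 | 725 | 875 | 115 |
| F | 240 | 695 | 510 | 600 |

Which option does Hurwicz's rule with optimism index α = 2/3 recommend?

A

A: 2/3·955 + 1/3·420 = 2330/3
B: 2/3·985 + 1/3·15 = 1985/3
C: 2/3·180 + 1/3·65 = 425/3
D: 2/3·905 + 1/3·50 = 620
E: 2/3·875 + 1/3·115 = 1865/3
F: 2/3·695 + 1/3·240 = 1630/3
Highest Hurwicz score = 2330/3 → A.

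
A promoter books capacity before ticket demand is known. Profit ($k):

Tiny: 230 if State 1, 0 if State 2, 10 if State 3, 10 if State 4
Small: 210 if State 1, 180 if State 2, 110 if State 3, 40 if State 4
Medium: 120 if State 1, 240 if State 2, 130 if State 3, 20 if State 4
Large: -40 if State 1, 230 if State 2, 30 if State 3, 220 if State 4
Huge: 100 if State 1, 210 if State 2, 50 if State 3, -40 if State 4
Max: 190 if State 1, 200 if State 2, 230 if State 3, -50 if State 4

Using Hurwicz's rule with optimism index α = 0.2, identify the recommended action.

Small

Tiny: 0.2·230 + 0.8·0 = 46
Small: 0.2·210 + 0.8·40 = 74
Medium: 0.2·240 + 0.8·20 = 64
Large: 0.2·230 + 0.8·(-40) = 14
Huge: 0.2·210 + 0.8·(-40) = 10
Max: 0.2·230 + 0.8·(-50) = 6
Highest Hurwicz score = 74 → Small.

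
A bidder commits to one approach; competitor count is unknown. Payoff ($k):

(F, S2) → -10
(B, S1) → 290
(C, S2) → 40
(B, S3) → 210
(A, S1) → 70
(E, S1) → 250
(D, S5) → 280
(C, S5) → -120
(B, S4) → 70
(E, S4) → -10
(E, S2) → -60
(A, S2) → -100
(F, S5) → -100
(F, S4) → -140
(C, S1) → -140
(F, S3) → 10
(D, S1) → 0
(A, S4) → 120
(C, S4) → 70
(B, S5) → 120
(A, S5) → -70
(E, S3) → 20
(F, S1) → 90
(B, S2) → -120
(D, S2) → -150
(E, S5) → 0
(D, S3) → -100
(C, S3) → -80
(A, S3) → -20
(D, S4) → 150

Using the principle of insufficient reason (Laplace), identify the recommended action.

B

Row averages: A=0, B=114, C=-46, D=36, E=40, F=-30
Highest average = 114 → B.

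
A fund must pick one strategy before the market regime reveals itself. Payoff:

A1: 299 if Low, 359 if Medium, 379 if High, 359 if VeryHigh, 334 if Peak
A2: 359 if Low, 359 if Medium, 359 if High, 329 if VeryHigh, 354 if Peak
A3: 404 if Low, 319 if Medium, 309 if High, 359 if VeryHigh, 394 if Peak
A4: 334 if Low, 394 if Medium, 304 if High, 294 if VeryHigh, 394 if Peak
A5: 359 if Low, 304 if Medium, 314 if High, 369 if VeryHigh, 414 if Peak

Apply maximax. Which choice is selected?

A5

Row maxima: A1=379, A2=359, A3=404, A4=394, A5=414
Best best-case = 414 → A5.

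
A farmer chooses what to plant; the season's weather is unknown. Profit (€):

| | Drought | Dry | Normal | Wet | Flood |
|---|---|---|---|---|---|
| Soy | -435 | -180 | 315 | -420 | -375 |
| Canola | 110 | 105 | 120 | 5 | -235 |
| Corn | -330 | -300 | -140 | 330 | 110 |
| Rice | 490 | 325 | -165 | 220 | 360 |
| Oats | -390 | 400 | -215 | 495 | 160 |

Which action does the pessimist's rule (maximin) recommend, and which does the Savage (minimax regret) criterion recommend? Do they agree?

Row minima: Soy=-435, Canola=-235, Corn=-330, Rice=-165, Oats=-390
Best worst-case = -165 → Rice.
Column bests: Drought=490, Dry=400, Normal=315, Wet=495, Flood=360.
Soy regrets: 925, 580, 0, 915, 735 → max 925
Canola regrets: 380, 295, 195, 490, 595 → max 595
Corn regrets: 820, 700, 455, 165, 250 → max 820
Rice regrets: 0, 75, 480, 275, 0 → max 480
Oats regrets: 880, 0, 530, 0, 200 → max 880
Smallest max regret = 480 → Rice.

maximin → Rice; minimax regret → Rice (agree)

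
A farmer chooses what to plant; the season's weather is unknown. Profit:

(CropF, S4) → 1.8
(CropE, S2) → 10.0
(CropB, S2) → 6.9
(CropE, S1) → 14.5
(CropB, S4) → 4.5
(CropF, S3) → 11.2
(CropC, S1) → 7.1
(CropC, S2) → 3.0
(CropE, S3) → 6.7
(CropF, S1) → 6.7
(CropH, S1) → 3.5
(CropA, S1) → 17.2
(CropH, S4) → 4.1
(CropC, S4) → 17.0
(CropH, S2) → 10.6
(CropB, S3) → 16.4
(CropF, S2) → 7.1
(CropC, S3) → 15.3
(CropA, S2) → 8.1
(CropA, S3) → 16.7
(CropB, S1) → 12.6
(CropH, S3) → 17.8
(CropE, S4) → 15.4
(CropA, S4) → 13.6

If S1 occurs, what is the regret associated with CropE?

Best payoff under S1 is 17.2.
Regret = 17.2 − 14.5 = 2.7.

2.7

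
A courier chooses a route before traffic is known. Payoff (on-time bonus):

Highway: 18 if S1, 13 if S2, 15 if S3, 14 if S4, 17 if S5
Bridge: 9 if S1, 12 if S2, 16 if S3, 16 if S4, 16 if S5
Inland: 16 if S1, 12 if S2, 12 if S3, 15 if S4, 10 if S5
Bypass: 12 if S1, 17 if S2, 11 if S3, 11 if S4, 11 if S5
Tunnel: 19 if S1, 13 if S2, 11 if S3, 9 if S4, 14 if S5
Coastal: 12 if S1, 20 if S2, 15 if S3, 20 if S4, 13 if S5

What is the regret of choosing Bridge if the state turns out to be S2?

Best payoff under S2 is 20.
Regret = 20 − 12 = 8.

8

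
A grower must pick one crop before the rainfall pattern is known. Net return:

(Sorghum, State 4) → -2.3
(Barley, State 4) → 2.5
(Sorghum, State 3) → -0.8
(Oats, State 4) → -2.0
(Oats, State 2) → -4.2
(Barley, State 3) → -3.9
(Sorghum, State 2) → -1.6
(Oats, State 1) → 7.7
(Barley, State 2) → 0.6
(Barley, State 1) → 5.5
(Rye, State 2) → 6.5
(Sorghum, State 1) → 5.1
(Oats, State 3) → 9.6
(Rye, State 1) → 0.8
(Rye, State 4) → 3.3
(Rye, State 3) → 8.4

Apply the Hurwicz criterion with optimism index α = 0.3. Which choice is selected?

Barley: 0.3·5.5 + 0.7·(-3.9) = -1.08
Sorghum: 0.3·5.1 + 0.7·(-2.3) = -0.08
Oats: 0.3·9.6 + 0.7·(-4.2) = -0.06
Rye: 0.3·8.4 + 0.7·0.8 = 3.08
Highest Hurwicz score = 3.08 → Rye.

Rye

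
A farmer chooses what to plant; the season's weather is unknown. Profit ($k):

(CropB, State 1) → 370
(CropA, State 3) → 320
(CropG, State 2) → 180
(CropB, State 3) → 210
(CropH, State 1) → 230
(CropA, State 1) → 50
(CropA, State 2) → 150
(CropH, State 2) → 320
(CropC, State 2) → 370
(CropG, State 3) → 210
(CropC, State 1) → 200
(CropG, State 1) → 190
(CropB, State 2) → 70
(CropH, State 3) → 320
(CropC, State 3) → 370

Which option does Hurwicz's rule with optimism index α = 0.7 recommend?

CropC

CropH: 0.7·320 + 0.3·230 = 293
CropC: 0.7·370 + 0.3·200 = 319
CropA: 0.7·320 + 0.3·50 = 239
CropB: 0.7·370 + 0.3·70 = 280
CropG: 0.7·210 + 0.3·180 = 201
Highest Hurwicz score = 319 → CropC.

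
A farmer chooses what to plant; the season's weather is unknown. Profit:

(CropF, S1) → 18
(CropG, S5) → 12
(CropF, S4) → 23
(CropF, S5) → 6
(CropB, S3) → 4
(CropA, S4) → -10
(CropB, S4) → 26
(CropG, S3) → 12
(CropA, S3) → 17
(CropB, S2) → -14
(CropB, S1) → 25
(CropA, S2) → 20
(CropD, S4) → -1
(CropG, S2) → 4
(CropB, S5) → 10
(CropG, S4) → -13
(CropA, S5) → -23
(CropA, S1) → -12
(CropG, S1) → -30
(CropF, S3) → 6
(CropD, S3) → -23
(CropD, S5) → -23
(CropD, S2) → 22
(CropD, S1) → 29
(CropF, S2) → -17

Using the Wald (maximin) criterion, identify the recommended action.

CropB

Row minima: CropG=-30, CropF=-17, CropD=-23, CropA=-23, CropB=-14
Best worst-case = -14 → CropB.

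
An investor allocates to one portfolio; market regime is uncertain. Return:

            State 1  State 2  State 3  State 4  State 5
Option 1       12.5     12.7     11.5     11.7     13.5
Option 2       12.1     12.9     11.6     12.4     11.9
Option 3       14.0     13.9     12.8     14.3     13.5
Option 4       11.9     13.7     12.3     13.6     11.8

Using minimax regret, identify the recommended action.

Option 3

Column bests: State 1=14.0, State 2=13.9, State 3=12.8, State 4=14.3, State 5=13.5.
Option 1 regrets: 1.5, 1.2, 1.3, 2.6, 0.0 → max 2.6
Option 2 regrets: 1.9, 1.0, 1.2, 1.9, 1.6 → max 1.9
Option 3 regrets: 0.0, 0.0, 0.0, 0.0, 0.0 → max 0.0
Option 4 regrets: 2.1, 0.2, 0.5, 0.7, 1.7 → max 2.1
Smallest max regret = 0.0 → Option 3.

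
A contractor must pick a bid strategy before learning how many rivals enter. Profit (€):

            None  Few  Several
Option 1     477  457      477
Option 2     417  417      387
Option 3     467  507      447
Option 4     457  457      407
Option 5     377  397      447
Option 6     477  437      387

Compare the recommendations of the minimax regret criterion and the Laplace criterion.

Column bests: None=477, Few=507, Several=477.
Option 1 regrets: 0, 50, 0 → max 50
Option 2 regrets: 60, 90, 90 → max 90
Option 3 regrets: 10, 0, 30 → max 30
Option 4 regrets: 20, 50, 70 → max 70
Option 5 regrets: 100, 110, 30 → max 110
Option 6 regrets: 0, 70, 90 → max 90
Smallest max regret = 30 → Option 3.
Row averages: Option 1=1411/3, Option 2=407, Option 3=1421/3, Option 4=1321/3, Option 5=407, Option 6=1301/3
Highest average = 1421/3 → Option 3.

minimax regret → Option 3; laplace → Option 3 (agree)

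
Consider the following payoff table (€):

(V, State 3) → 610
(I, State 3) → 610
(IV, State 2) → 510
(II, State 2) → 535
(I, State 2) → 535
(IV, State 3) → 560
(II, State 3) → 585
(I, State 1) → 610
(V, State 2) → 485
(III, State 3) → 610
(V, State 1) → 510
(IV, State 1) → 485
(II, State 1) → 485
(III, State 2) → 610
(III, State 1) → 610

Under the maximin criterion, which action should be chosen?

Row minima: I=535, II=485, III=610, IV=485, V=485
Best worst-case = 610 → III.

III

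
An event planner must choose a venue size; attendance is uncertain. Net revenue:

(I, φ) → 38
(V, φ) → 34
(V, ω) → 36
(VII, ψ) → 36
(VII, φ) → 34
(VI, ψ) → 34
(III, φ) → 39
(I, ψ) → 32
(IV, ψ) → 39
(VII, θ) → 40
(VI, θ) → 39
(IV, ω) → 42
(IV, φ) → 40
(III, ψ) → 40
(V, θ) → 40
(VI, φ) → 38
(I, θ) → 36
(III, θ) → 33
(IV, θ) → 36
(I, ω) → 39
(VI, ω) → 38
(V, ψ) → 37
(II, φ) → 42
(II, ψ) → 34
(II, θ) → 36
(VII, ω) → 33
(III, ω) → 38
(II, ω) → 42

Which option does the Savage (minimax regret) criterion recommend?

IV

Column bests: θ=40, φ=42, ψ=40, ω=42.
I regrets: 4, 4, 8, 3 → max 8
II regrets: 4, 0, 6, 0 → max 6
III regrets: 7, 3, 0, 4 → max 7
IV regrets: 4, 2, 1, 0 → max 4
V regrets: 0, 8, 3, 6 → max 8
VI regrets: 1, 4, 6, 4 → max 6
VII regrets: 0, 8, 4, 9 → max 9
Smallest max regret = 4 → IV.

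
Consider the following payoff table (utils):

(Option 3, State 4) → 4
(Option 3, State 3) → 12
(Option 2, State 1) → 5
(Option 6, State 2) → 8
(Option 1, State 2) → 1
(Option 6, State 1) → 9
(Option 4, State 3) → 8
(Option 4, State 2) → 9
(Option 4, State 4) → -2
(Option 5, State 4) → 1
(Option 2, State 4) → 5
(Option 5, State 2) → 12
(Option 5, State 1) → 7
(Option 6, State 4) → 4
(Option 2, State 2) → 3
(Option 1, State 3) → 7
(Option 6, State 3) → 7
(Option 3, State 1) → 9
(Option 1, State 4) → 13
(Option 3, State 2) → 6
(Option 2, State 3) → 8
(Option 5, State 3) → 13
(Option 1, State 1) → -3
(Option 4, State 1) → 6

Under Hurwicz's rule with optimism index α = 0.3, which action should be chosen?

Option 3

Option 1: 0.3·13 + 0.7·(-3) = 1.8
Option 2: 0.3·8 + 0.7·3 = 4.5
Option 3: 0.3·12 + 0.7·4 = 6.4
Option 4: 0.3·9 + 0.7·(-2) = 1.3
Option 5: 0.3·13 + 0.7·1 = 4.6
Option 6: 0.3·9 + 0.7·4 = 5.5
Highest Hurwicz score = 6.4 → Option 3.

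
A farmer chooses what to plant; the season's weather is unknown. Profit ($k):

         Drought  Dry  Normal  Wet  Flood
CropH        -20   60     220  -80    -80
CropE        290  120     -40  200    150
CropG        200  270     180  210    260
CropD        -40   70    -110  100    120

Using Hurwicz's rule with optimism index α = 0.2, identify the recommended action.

CropG

CropH: 0.2·220 + 0.8·(-80) = -20
CropE: 0.2·290 + 0.8·(-40) = 26
CropG: 0.2·270 + 0.8·180 = 198
CropD: 0.2·120 + 0.8·(-110) = -64
Highest Hurwicz score = 198 → CropG.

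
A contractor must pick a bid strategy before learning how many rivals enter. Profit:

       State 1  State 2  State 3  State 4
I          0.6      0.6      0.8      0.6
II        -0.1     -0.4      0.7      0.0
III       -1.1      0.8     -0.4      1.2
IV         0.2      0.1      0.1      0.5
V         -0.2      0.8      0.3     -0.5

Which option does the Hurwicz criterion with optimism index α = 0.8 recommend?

I

I: 0.8·0.8 + 0.2·0.6 = 0.76
II: 0.8·0.7 + 0.2·(-0.4) = 0.48
III: 0.8·1.2 + 0.2·(-1.1) = 0.74
IV: 0.8·0.5 + 0.2·0.1 = 0.42
V: 0.8·0.8 + 0.2·(-0.5) = 0.54
Highest Hurwicz score = 0.76 → I.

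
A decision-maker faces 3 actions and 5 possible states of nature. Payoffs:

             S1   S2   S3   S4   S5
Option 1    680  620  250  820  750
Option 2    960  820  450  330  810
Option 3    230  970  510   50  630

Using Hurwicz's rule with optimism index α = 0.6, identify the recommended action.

Option 1: 0.6·820 + 0.4·250 = 592
Option 2: 0.6·960 + 0.4·330 = 708
Option 3: 0.6·970 + 0.4·50 = 602
Highest Hurwicz score = 708 → Option 2.

Option 2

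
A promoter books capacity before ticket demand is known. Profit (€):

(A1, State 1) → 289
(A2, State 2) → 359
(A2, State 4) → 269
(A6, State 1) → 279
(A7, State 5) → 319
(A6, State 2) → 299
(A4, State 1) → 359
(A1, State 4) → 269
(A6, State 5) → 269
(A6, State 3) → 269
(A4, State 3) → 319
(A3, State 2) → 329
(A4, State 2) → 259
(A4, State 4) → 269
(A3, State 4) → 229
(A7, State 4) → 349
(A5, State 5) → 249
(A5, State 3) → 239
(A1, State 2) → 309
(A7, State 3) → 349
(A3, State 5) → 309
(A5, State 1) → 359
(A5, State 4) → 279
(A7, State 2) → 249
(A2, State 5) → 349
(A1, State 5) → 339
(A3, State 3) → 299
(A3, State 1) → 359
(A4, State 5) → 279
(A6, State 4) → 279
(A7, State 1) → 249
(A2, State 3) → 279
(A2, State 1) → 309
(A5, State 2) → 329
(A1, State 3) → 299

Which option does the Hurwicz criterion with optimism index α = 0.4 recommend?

A1: 0.4·339 + 0.6·269 = 297
A2: 0.4·359 + 0.6·269 = 305
A3: 0.4·359 + 0.6·229 = 281
A4: 0.4·359 + 0.6·259 = 299
A5: 0.4·359 + 0.6·239 = 287
A6: 0.4·299 + 0.6·269 = 281
A7: 0.4·349 + 0.6·249 = 289
Highest Hurwicz score = 305 → A2.

A2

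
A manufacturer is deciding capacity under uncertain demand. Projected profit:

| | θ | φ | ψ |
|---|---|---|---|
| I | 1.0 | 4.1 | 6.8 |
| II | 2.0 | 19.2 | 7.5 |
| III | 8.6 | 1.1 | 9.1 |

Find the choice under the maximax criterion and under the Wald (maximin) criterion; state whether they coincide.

Row maxima: I=6.8, II=19.2, III=9.1
Best best-case = 19.2 → II.
Row minima: I=1.0, II=2.0, III=1.1
Best worst-case = 2.0 → II.

maximax → II; maximin → II (agree)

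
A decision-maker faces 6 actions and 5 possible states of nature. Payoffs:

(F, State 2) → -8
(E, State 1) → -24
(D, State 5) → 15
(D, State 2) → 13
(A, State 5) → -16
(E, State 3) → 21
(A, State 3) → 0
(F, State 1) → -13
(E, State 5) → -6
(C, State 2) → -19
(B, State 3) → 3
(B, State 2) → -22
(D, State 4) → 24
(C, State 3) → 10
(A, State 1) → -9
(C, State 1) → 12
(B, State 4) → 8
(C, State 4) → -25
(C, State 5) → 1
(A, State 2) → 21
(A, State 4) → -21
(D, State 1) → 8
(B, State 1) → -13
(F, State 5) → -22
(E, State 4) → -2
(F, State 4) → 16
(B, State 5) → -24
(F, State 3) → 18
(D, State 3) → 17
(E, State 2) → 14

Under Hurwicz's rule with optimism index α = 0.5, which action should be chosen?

D

A: 0.5·21 + 0.5·(-21) = 0
B: 0.5·8 + 0.5·(-24) = -8
C: 0.5·12 + 0.5·(-25) = -6.5
D: 0.5·24 + 0.5·8 = 16
E: 0.5·21 + 0.5·(-24) = -1.5
F: 0.5·18 + 0.5·(-22) = -2
Highest Hurwicz score = 16 → D.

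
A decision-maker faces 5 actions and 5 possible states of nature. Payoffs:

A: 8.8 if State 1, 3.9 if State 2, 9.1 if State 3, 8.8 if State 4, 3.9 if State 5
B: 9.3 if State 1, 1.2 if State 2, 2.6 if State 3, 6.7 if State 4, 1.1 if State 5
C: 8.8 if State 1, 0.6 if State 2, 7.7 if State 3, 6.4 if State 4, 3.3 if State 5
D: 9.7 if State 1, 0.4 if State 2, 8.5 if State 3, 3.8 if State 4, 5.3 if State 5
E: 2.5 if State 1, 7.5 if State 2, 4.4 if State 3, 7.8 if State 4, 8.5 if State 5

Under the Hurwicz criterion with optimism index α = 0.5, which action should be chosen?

A

A: 0.5·9.1 + 0.5·3.9 = 6.5
B: 0.5·9.3 + 0.5·1.1 = 5.2
C: 0.5·8.8 + 0.5·0.6 = 4.7
D: 0.5·9.7 + 0.5·0.4 = 5.05
E: 0.5·8.5 + 0.5·2.5 = 5.5
Highest Hurwicz score = 6.5 → A.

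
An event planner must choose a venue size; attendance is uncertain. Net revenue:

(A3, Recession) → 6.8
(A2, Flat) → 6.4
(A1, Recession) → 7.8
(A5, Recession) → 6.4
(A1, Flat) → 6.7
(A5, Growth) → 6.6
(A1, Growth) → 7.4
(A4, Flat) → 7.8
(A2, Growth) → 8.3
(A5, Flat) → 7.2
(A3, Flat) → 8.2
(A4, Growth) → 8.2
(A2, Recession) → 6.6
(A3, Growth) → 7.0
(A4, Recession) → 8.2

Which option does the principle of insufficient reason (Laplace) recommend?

Row averages: A1=7.3, A2=7.1, A3=22/3, A4=121/15, A5=101/15
Highest average = 121/15 → A4.

A4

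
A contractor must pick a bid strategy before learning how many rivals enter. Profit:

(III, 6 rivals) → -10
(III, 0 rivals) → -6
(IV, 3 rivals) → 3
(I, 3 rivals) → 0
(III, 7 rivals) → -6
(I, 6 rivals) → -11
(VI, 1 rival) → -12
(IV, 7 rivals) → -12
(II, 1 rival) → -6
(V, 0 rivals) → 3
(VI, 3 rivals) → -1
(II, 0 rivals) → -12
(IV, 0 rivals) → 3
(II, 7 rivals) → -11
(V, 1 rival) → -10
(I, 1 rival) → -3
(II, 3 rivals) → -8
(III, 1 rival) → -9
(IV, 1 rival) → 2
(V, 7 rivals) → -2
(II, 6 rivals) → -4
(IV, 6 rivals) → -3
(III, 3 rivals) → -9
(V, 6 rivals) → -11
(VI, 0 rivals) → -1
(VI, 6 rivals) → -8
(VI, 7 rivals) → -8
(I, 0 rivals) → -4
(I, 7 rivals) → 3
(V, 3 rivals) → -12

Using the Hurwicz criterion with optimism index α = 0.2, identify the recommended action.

I: 0.2·3 + 0.8·(-11) = -8.2
II: 0.2·(-4) + 0.8·(-12) = -10.4
III: 0.2·(-6) + 0.8·(-10) = -9.2
IV: 0.2·3 + 0.8·(-12) = -9
V: 0.2·3 + 0.8·(-12) = -9
VI: 0.2·(-1) + 0.8·(-12) = -9.8
Highest Hurwicz score = -8.2 → I.

I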